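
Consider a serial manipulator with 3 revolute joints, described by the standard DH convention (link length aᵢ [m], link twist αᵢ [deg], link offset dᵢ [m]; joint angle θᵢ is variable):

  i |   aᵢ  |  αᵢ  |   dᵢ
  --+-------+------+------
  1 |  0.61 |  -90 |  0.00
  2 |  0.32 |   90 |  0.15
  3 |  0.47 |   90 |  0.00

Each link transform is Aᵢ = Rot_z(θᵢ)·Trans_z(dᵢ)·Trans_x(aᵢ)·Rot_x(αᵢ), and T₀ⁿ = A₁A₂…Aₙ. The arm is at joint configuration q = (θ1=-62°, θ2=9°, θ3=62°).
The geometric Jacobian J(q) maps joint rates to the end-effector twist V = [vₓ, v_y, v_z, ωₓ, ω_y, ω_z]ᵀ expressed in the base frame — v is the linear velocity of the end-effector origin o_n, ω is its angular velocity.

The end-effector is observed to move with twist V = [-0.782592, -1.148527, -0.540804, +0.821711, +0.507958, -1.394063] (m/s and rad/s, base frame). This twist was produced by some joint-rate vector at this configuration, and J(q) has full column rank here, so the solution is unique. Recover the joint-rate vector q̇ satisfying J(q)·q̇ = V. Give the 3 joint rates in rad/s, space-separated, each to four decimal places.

o_n = [1.0359, -0.7448, -0.0846]
J₁: ẑ×o_n = [0.7448, 1.0359, -0.0000], ω = ẑ
J2: z=[0.8829, 0.4695, 0.0000] o=[0.2864, -0.5386, 0.0000] → [-0.0397, 0.0747, -0.5340, 0.8829, 0.4695, 0.0000]
J3: z=[0.0734, -0.1381, 0.9877] o=[0.5672, -0.7472, -0.0501] → [0.0024, 0.4655, 0.0649, 0.0734, -0.1381, 0.9877]
q̇ = J⁺·V = [-0.9980, 0.9640, -0.4010]

-0.9980 0.9640 -0.4010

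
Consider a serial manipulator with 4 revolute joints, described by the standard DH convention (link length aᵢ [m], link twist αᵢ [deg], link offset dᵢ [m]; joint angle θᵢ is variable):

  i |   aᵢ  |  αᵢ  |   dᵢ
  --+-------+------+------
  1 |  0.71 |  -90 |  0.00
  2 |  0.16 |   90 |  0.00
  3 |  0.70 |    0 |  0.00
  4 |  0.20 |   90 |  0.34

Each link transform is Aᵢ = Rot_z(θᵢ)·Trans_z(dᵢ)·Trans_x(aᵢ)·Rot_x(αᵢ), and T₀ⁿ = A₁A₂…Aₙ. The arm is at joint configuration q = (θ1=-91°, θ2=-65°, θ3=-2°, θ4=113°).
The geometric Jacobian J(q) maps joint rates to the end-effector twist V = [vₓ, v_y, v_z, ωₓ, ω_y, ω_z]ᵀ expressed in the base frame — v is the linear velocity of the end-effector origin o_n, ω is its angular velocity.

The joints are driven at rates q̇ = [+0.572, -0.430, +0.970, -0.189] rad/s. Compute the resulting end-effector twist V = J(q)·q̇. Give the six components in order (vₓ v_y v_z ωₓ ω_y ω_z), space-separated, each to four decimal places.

1.0517 0.4950 -0.1000 -0.4176 0.7152 0.9021

o_n = [0.1494, -0.7376, 0.8578]
J₁: ẑ×o_n = [0.7376, 0.1494, -0.0000], ω = ẑ
J2: z=[0.9998, -0.0175, 0.0000] o=[-0.0124, -0.7099, 0.0000] → [-0.0150, -0.8576, -0.0248, 0.9998, -0.0175, 0.0000]
J3: z=[0.0158, 0.9062, 0.4226] o=[-0.0136, -0.7775, 0.1450] → [0.6290, 0.0576, -0.1471, 0.0158, 0.9062, 0.4226]
J4: z=[0.0158, 0.9062, 0.4226] o=[-0.0432, -1.0727, 0.7790] → [-0.0703, 0.0801, -0.1692, 0.0158, 0.9062, 0.4226]
V = J·q̇ = [1.0517, 0.4950, -0.1000, -0.4176, 0.7152, 0.9021]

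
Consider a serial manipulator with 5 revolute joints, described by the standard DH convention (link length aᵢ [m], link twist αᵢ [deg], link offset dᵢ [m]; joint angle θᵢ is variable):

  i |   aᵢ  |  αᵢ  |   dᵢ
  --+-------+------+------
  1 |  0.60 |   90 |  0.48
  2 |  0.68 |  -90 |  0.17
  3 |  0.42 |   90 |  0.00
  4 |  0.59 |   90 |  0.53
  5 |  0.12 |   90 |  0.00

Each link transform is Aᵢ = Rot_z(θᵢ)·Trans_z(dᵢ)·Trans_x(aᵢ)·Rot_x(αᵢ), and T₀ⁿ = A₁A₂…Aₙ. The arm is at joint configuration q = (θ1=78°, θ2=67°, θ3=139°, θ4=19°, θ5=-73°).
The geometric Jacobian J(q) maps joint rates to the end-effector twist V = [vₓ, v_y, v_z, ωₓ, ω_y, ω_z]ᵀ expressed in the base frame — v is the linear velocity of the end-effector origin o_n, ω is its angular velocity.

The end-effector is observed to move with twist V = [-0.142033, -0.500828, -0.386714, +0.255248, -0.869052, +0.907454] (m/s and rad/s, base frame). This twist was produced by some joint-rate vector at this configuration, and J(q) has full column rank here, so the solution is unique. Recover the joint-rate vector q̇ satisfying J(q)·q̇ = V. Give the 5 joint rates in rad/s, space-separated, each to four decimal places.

0.5190 0.2140 0.3720 -0.1330 -0.5430

o_n = [-0.6879, 0.6438, 0.7339]
J₁: ẑ×o_n = [-0.6438, -0.6879, 0.0000], ω = ẑ
J2: z=[0.9781, -0.2079, 0.0000] o=[0.1247, 0.5869, 0.4800] → [-0.0528, -0.2483, -0.1133, 0.9781, -0.2079, 0.0000]
J3: z=[-0.1914, -0.9004, 0.3907] o=[0.3463, 0.8114, 1.1059] → [0.4005, -0.4753, -0.8990, -0.1914, -0.9004, 0.3907]
J4: z=[-0.6849, 0.4077, 0.6039] o=[0.0510, 0.7476, 0.8142] → [0.0300, -0.5012, 0.3723, -0.6849, 0.4077, 0.6039]
J5: z=[-0.0479, 0.8018, -0.5956] o=[-0.7410, 0.7059, 0.8217] → [-0.1075, -0.0358, -0.0396, -0.0479, 0.8018, -0.5956]
q̇ = J⁺·V = [0.5190, 0.2140, 0.3720, -0.1330, -0.5430]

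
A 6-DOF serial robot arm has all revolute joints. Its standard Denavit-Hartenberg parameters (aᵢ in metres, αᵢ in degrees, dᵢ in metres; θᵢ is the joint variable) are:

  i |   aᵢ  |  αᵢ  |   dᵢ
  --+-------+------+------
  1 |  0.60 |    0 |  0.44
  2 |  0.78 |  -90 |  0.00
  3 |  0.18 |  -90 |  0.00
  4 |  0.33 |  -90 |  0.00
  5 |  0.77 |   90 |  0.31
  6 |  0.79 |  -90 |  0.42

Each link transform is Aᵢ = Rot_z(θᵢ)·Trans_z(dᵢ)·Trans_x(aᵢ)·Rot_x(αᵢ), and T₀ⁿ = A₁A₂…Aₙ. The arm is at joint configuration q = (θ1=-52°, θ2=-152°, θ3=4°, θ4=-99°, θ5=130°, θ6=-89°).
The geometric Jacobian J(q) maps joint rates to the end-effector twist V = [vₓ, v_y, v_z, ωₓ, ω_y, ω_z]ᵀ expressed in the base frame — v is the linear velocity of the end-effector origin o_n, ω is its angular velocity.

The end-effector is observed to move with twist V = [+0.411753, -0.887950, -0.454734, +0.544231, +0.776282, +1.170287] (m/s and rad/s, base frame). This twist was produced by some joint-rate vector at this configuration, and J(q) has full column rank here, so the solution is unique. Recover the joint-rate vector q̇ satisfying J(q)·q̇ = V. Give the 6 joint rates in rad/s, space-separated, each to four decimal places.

0.6180 0.5480 -0.3620 -0.4390 -0.2680 -0.6960

o_n = [-0.1385, -0.3244, 1.3304]
J₁: ẑ×o_n = [0.3244, -0.1385, 0.0000], ω = ẑ
J2: z=[0.0000, 0.0000, 1.0000] o=[0.3694, -0.4728, 0.4400] → [-0.1484, -0.5079, 0.0000, 0.0000, 0.0000, 1.0000]
J3: z=[-0.4067, -0.9135, 0.0000] o=[-0.3432, -0.1556, 0.4400] → [-0.8134, 0.3622, 0.2556, -0.4067, -0.9135, 0.0000]
J4: z=[0.0637, -0.0284, -0.9976] o=[-0.5072, -0.0825, 0.4274] → [-0.2669, -0.4253, -0.0050, 0.0637, -0.0284, -0.9976]
J5: z=[-0.9637, 0.2578, -0.0689] o=[-0.5927, -0.4012, 0.4310] → [0.2372, 0.8354, -0.1911, -0.9637, 0.2578, -0.0689]
J6: z=[-0.2395, -0.7216, 0.6496] o=[-0.8008, 0.1734, 0.9927] → [0.0797, 0.5111, 0.5971, -0.2395, -0.7216, 0.6496]
q̇ = J⁺·V = [0.6180, 0.5480, -0.3620, -0.4390, -0.2680, -0.6960]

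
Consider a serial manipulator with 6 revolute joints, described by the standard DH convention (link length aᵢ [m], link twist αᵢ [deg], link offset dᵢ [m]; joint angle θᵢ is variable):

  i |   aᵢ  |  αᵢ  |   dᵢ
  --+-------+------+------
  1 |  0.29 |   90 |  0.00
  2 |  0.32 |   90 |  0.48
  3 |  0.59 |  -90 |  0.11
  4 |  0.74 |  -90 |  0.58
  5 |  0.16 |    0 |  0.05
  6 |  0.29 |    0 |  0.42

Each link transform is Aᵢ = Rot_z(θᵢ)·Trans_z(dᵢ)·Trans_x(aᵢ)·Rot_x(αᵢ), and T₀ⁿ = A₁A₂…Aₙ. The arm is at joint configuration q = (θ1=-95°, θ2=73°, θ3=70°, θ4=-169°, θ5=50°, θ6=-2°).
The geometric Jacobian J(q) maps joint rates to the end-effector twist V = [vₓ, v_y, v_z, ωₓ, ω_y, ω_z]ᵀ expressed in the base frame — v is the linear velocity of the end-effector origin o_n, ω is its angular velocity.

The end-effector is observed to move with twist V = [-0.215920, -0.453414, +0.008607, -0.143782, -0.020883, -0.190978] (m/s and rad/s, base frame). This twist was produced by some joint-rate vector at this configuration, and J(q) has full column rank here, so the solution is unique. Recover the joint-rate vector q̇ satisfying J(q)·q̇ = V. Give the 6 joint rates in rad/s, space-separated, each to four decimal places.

o_n = [-0.3328, -0.9937, -0.2469]
J₁: ẑ×o_n = [0.9937, -0.3328, 0.0000], ω = ẑ
J2: z=[-0.9962, 0.0872, 0.0000] o=[-0.0253, -0.2889, 0.0000] → [-0.0215, -0.2459, 0.7289, -0.9962, 0.0872, 0.0000]
J3: z=[-0.0833, -0.9527, -0.2924] o=[-0.5116, -0.3403, 0.3060] → [0.3357, -0.0983, 0.2248, -0.0833, -0.9527, -0.2924]
J4: z=[-0.3168, 0.3035, -0.8986] o=[-1.0782, -0.4555, 0.4668] → [-0.7002, -0.8959, -0.0558, -0.3168, 0.3035, -0.8986]
J5: z=[-0.2621, -0.9385, -0.2246] o=[-0.5874, -0.4011, -0.3332] → [-0.2141, -0.0345, 0.3942, -0.2621, -0.9385, -0.2246]
J6: z=[-0.2621, -0.9385, -0.2246] o=[-0.4679, -0.5022, -0.2731] → [-0.1350, -0.0235, 0.2556, -0.2621, -0.9385, -0.2246]
q̇ = J⁺·V = [0.2350, -0.0760, -0.1950, 0.4480, 0.2980, 0.0600]

0.2350 -0.0760 -0.1950 0.4480 0.2980 0.0600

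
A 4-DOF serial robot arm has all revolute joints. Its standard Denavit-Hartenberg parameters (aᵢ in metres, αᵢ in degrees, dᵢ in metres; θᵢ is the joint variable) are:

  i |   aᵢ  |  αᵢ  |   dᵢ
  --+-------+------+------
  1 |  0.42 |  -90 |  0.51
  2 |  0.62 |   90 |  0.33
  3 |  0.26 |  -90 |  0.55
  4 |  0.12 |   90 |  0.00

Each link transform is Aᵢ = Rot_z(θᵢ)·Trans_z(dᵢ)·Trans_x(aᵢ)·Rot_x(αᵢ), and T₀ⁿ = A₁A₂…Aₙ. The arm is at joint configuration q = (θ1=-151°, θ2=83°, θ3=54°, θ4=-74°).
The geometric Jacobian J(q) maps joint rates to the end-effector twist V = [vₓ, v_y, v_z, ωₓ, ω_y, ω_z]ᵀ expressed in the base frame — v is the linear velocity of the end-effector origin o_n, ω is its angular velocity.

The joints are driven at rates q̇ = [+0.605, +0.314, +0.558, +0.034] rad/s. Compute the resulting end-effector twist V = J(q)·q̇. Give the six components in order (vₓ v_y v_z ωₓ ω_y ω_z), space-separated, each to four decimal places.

0.9020 -0.4277 -0.1088 -0.3195 -0.5590 0.7003

o_n = [-0.7544, -1.0666, -0.1953]
J₁: ẑ×o_n = [1.0666, -0.7544, 0.0000], ω = ẑ
J2: z=[0.4848, -0.8746, 0.0000] o=[-0.3673, -0.2036, 0.5100] → [0.6168, 0.3419, -0.7569, 0.4848, -0.8746, 0.0000]
J3: z=[-0.8681, -0.4812, 0.1219] o=[-0.2734, -0.5289, -0.1054] → [0.1088, -0.1367, 0.2353, -0.8681, -0.4812, 0.1219]
J4: z=[0.3712, -0.4663, 0.8030] o=[-0.6652, -0.9865, -0.1900] → [0.0667, -0.0697, -0.0713, 0.3712, -0.4663, 0.8030]
V = J·q̇ = [0.9020, -0.4277, -0.1088, -0.3195, -0.5590, 0.7003]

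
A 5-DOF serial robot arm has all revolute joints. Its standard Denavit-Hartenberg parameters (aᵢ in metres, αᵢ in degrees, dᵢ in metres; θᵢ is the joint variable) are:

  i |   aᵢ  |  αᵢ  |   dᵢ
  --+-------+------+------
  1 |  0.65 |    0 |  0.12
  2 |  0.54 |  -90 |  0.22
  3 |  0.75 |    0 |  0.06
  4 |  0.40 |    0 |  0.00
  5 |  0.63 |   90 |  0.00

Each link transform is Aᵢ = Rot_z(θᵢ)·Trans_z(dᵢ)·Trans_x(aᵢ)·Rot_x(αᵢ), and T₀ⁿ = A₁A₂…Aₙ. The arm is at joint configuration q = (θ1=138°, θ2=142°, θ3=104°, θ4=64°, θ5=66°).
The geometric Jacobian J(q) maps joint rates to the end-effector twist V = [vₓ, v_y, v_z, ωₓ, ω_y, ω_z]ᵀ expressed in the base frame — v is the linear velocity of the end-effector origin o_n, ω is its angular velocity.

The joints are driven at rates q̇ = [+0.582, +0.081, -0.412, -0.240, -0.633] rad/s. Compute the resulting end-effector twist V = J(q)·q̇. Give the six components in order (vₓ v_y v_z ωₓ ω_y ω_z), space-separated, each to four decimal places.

o_n = [-0.4939, 0.8422, 0.0388]
J₁: ẑ×o_n = [-0.8422, -0.4939, 0.0000], ω = ẑ
J2: z=[0.0000, 0.0000, 1.0000] o=[-0.4830, 0.4349, 0.1200] → [-0.4073, -0.0109, 0.0000, 0.0000, 0.0000, 1.0000]
J3: z=[0.9848, 0.1736, 0.0000] o=[-0.3893, -0.0969, 0.3400] → [-0.0523, 0.2966, 0.9430, 0.9848, 0.1736, 0.0000]
J4: z=[0.9848, 0.1736, 0.0000] o=[-0.3617, 0.0922, -0.3877] → [0.0741, -0.4200, 0.7616, 0.9848, 0.1736, 0.0000]
J5: z=[0.9848, 0.1736, 0.0000] o=[-0.4296, 0.4776, -0.4709] → [0.0885, -0.5019, 0.3703, 0.9848, 0.1736, 0.0000]
V = J·q̇ = [-0.5754, 0.0080, -0.8057, -1.2655, -0.2231, 0.6630]

-0.5754 0.0080 -0.8057 -1.2655 -0.2231 0.6630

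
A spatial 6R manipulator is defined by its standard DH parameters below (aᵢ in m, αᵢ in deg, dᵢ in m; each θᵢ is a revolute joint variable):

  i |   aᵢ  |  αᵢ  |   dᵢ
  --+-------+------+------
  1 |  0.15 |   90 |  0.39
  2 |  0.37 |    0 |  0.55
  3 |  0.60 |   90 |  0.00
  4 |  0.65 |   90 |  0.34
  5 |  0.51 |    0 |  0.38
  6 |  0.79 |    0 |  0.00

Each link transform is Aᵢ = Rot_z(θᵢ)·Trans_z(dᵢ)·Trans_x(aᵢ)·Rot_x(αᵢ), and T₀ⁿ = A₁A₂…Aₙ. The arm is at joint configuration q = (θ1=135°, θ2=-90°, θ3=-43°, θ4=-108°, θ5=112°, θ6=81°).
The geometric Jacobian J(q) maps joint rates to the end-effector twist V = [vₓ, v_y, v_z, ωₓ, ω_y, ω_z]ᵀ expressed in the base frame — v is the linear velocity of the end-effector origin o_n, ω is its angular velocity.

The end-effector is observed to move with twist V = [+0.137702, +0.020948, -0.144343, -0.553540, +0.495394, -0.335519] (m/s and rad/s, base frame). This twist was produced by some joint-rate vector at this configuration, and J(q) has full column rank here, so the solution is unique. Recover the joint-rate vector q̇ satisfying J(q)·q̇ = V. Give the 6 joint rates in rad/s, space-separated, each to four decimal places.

0.2430 -0.2570 0.1890 -0.9370 -0.5640 0.6510

o_n = [1.0647, 0.2972, 0.2084]
J₁: ẑ×o_n = [-0.2972, 1.0647, 0.0000], ω = ẑ
J2: z=[0.7071, 0.7071, 0.0000] o=[-0.1061, 0.1061, 0.3900] → [-0.1284, 0.1284, -0.6927, 0.7071, 0.7071, 0.0000]
J3: z=[0.7071, 0.7071, 0.0000] o=[0.2828, 0.4950, 0.0200] → [0.1332, -0.1332, -0.6927, 0.7071, 0.7071, 0.0000]
J4: z=[0.5171, -0.5171, 0.6820] o=[0.5722, 0.2056, -0.4188] → [-0.3868, 0.0115, 0.3021, 0.5171, -0.5171, 0.6820]
J5: z=[-0.2401, 0.6772, 0.6956] o=[0.2140, -0.3105, -0.0400] → [-0.2544, 0.6514, -0.7220, -0.2401, 0.6772, 0.6956]
J6: z=[-0.2401, 0.6772, 0.6956] o=[0.5243, -0.1977, 0.5036] → [-0.5441, 0.3050, -0.4848, -0.2401, 0.6772, 0.6956]
q̇ = J⁺·V = [0.2430, -0.2570, 0.1890, -0.9370, -0.5640, 0.6510]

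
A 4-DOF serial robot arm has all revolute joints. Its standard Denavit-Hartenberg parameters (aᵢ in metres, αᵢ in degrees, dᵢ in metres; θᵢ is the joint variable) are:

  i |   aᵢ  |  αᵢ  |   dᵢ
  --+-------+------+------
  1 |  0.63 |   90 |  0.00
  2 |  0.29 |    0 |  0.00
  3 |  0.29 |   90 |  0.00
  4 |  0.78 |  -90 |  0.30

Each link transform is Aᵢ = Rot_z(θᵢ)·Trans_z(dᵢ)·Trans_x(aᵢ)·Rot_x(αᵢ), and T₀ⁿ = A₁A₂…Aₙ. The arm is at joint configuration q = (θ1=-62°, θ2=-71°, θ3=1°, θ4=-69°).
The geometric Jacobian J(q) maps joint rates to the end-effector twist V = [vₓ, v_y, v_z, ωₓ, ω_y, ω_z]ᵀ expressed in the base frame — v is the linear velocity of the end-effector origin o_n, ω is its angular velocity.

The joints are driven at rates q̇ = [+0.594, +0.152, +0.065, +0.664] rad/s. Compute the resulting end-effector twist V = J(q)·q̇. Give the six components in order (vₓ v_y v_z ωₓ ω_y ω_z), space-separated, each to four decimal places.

o_n = [0.9421, -0.2208, -0.9120]
J₁: ẑ×o_n = [0.2208, 0.9421, -0.0000], ω = ẑ
J2: z=[-0.8829, -0.4695, 0.0000] o=[0.2958, -0.5563, 0.0000] → [0.4282, -0.8052, 0.0073, -0.8829, -0.4695, 0.0000]
J3: z=[-0.8829, -0.4695, 0.0000] o=[0.3401, -0.6396, -0.2742] → [0.2994, -0.5631, -0.0871, -0.8829, -0.4695, 0.0000]
J4: z=[-0.4412, 0.8297, -0.3420] o=[0.3867, -0.7272, -0.5467] → [-0.1299, -0.3511, -0.6843, -0.4412, 0.8297, -0.3420]
V = J·q̇ = [0.1295, 0.1675, -0.4589, -0.4845, 0.4490, 0.3669]

0.1295 0.1675 -0.4589 -0.4845 0.4490 0.3669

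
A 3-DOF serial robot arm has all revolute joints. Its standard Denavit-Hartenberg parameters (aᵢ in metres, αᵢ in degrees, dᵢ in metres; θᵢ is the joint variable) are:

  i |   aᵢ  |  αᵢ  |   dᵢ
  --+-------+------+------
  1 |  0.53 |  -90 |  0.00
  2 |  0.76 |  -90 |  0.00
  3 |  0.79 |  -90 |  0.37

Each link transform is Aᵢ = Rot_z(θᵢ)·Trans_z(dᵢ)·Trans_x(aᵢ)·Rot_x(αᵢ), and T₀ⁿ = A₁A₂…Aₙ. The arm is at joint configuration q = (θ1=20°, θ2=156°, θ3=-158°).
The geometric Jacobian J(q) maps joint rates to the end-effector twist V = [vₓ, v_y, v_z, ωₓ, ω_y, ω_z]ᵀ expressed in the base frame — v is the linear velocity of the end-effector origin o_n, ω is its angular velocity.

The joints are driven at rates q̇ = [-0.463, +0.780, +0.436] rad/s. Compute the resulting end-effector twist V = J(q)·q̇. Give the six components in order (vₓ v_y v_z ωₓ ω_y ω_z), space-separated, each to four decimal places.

o_n = [0.2318, 0.3993, 0.3268]
J₁: ẑ×o_n = [-0.3993, 0.2318, 0.0000], ω = ẑ
J2: z=[-0.3420, 0.9397, 0.0000] o=[0.4980, 0.1813, 0.0000] → [0.3071, 0.1118, 0.1756, -0.3420, 0.9397, 0.0000]
J3: z=[-0.3822, -0.1391, 0.9135] o=[-0.1544, -0.0562, -0.3091] → [-0.5046, 0.5958, -0.1204, -0.3822, -0.1391, 0.9135]
V = J·q̇ = [0.2044, 0.2397, 0.0845, -0.4334, 0.6723, -0.0647]

0.2044 0.2397 0.0845 -0.4334 0.6723 -0.0647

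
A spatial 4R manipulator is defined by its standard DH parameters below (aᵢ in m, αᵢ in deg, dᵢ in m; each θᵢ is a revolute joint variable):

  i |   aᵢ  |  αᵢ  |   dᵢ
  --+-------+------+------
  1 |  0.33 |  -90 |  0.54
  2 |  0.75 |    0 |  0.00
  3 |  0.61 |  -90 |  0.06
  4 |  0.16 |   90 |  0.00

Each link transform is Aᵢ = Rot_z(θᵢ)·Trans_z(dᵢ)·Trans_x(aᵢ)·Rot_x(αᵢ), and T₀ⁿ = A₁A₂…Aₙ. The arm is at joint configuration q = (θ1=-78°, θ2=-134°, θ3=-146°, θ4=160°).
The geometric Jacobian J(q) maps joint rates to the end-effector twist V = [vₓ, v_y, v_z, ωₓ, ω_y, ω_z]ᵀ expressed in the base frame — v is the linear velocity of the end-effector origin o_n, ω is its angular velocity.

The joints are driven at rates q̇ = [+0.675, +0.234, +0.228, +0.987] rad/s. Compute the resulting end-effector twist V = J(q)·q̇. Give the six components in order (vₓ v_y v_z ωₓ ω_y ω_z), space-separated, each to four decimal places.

0.0518 0.1090 0.1382 0.2498 1.0468 0.5036

o_n = [-0.0180, 0.1098, 0.6268]
J₁: ẑ×o_n = [-0.1098, -0.0180, 0.0000], ω = ẑ
J2: z=[0.9781, 0.2079, 0.0000] o=[0.0686, -0.3228, 0.5400] → [0.0181, -0.0849, 0.4412, 0.9781, 0.2079, 0.0000]
J3: z=[0.9781, 0.2079, 0.0000] o=[-0.0397, 0.1868, 1.0795] → [-0.0941, 0.4428, -0.0798, 0.9781, 0.2079, 0.0000]
J4: z=[-0.2048, 0.9633, -0.1736] o=[0.0410, 0.0957, 0.4788] → [0.1451, 0.0406, 0.0539, -0.2048, 0.9633, -0.1736]
V = J·q̇ = [0.0518, 0.1090, 0.1382, 0.2498, 1.0468, 0.5036]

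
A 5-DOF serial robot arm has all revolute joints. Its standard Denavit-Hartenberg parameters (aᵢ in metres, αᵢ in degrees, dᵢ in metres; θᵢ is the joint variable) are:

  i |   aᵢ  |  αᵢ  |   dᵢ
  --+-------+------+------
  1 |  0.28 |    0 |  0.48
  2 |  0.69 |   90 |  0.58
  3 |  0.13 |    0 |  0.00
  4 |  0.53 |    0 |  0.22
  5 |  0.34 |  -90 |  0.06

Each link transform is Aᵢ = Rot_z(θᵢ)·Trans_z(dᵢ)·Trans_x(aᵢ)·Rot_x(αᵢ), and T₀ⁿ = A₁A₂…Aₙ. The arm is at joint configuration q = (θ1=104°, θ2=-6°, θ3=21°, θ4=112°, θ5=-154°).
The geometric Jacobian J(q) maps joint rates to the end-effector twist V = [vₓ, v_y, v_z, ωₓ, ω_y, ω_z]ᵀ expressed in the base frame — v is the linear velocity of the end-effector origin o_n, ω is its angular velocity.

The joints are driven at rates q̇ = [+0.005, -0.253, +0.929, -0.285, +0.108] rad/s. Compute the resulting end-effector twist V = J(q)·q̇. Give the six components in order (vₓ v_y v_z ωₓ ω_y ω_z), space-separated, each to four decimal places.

o_n = [0.1027, 1.0705, 1.3724]
J₁: ẑ×o_n = [-1.0705, 0.1027, 0.0000], ω = ẑ
J2: z=[0.0000, 0.0000, 1.0000] o=[-0.0677, 0.2717, 0.4800] → [-0.7988, 0.1705, 0.0000, 0.0000, 0.0000, 1.0000]
J3: z=[0.9903, 0.1392, 0.0000] o=[-0.1638, 0.9550, 1.0600] → [0.0435, -0.3093, 0.0773, 0.9903, 0.1392, 0.0000]
J4: z=[0.9903, 0.1392, 0.0000] o=[-0.1807, 1.0752, 1.1066] → [0.0370, -0.2632, -0.0440, 0.9903, 0.1392, 0.0000]
J5: z=[0.9903, 0.1392, 0.0000] o=[0.0875, 0.7478, 1.4942] → [-0.0170, 0.1207, 0.3174, 0.9903, 0.1392, 0.0000]
V = J·q̇ = [0.2248, -0.2419, 0.1187, 0.7447, 0.1047, -0.2480]

0.2248 -0.2419 0.1187 0.7447 0.1047 -0.2480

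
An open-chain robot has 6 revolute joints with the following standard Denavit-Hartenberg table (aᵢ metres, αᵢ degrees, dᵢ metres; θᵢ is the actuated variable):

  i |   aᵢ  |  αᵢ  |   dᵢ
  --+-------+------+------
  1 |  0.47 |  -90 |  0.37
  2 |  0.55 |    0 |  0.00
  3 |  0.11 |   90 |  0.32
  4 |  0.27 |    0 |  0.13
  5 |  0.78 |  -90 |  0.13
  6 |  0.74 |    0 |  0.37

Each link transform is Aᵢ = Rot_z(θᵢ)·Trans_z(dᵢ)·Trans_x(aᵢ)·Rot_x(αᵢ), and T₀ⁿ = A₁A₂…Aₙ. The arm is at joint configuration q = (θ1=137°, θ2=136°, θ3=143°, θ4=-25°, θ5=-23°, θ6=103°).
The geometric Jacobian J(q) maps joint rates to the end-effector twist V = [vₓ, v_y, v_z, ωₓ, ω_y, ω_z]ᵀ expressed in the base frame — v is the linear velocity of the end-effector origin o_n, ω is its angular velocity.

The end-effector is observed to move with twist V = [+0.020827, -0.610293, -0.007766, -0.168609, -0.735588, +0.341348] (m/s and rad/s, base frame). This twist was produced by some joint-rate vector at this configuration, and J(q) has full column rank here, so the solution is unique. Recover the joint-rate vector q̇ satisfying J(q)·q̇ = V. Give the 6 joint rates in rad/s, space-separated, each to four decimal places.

o_n = [-0.5047, 0.4741, 0.9432]
J₁: ẑ×o_n = [-0.4741, -0.5047, 0.0000], ω = ẑ
J2: z=[-0.6820, -0.7314, 0.0000] o=[-0.3437, 0.3205, 0.3700] → [-0.4192, 0.3909, -0.2224, -0.6820, -0.7314, 0.0000]
J3: z=[-0.6820, -0.7314, 0.0000] o=[-0.0544, 0.0507, -0.0121] → [-0.6986, 0.6515, -0.6181, -0.6820, -0.7314, 0.0000]
J4: z=[0.7223, -0.6736, 0.1564] o=[-0.2852, -0.1716, 0.0966] → [-0.6713, -0.6459, 0.3185, 0.7223, -0.6736, 0.1564]
J5: z=[0.7223, -0.6736, 0.1564] o=[-0.1415, -0.1496, 0.3586] → [-0.4913, -0.4791, 0.2058, 0.7223, -0.6736, 0.1564]
J6: z=[-0.5414, -0.4101, 0.7340] o=[0.2880, 0.2425, 0.8944] → [-0.1900, -0.5555, -0.4505, -0.5414, -0.4101, 0.7340]
q̇ = J⁺·V = [-0.3190, 0.9450, -0.8260, -0.4150, 0.8920, 0.7980]

-0.3190 0.9450 -0.8260 -0.4150 0.8920 0.7980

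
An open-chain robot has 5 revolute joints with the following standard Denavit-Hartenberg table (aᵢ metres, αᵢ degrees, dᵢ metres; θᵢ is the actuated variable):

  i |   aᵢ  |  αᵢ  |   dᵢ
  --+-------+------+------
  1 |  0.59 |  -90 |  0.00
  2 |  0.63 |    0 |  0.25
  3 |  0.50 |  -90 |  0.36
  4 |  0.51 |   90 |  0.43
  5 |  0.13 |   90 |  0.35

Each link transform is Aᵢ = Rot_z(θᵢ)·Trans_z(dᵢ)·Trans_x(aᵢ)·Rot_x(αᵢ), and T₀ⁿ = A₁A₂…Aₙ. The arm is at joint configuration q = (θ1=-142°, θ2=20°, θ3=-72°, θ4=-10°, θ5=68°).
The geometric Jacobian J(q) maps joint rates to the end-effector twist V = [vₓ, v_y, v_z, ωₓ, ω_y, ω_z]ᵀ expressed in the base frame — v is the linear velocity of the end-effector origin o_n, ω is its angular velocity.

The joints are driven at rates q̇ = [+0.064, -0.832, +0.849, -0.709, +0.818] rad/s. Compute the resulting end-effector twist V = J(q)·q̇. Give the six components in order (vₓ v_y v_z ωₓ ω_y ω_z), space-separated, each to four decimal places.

0.3709 -0.3095 0.1270 1.0156 -0.2504 0.3886

o_n = [-1.1058, -2.1986, 0.2253]
J₁: ẑ×o_n = [2.1986, -1.1058, 0.0000], ω = ẑ
J2: z=[0.6157, -0.7880, 0.0000] o=[-0.4649, -0.3632, 0.0000] → [-0.1775, -0.1387, -1.6350, 0.6157, -0.7880, 0.0000]
J3: z=[0.6157, -0.7880, 0.0000] o=[-0.7775, -0.9247, -0.2155] → [-0.3473, -0.2713, -1.0430, 0.6157, -0.7880, 0.0000]
J4: z=[-0.6210, -0.4851, -0.6157] o=[-0.7985, -1.3979, 0.1785] → [-0.5156, 0.2183, 0.3481, -0.6210, -0.4851, -0.6157]
J5: z=[0.6906, -0.7102, -0.1368] o=[-1.2546, -1.8667, 0.3096] → [0.0145, 0.0379, -0.1235, 0.6906, -0.7102, -0.1368]
V = J·q̇ = [0.3709, -0.3095, 0.1270, 1.0156, -0.2504, 0.3886]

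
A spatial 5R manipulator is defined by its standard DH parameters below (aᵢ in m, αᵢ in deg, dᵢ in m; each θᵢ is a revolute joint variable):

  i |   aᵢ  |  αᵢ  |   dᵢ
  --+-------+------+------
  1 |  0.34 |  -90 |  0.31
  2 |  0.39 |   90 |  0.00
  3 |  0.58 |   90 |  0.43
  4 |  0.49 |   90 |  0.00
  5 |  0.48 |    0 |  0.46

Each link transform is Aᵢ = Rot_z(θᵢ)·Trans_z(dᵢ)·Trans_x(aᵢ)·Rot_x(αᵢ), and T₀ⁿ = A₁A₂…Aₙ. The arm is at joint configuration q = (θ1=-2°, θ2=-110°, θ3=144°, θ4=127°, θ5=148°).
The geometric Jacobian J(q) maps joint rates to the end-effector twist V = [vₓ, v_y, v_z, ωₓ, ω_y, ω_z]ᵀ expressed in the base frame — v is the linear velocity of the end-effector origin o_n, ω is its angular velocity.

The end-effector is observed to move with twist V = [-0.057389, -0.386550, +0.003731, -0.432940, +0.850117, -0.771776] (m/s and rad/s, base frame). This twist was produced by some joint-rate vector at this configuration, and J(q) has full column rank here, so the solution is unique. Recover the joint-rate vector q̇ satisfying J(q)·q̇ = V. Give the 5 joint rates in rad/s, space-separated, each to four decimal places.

0.3530 0.7550 0.2360 -0.4640 0.9690

o_n = [-0.2969, 0.7441, -0.1297]
J₁: ẑ×o_n = [-0.7441, -0.2969, 0.0000], ω = ẑ
J2: z=[0.0349, 0.9994, 0.0000] o=[0.3398, -0.0119, 0.3100] → [-0.4394, 0.0153, 0.6626, 0.0349, 0.9994, 0.0000]
J3: z=[-0.9391, 0.0328, -0.3420] o=[0.2065, -0.0072, 0.6765] → [0.2305, -0.5850, -0.6891, -0.9391, 0.0328, -0.3420]
J4: z=[-0.1727, 0.8155, 0.5523] o=[-0.0250, 0.3420, 0.0885] → [-0.4000, -0.1878, 0.1522, -0.1727, 0.8155, 0.5523]
J5: z=[-0.3279, 0.4812, -0.8130] o=[-0.4802, 0.1845, 0.1788] → [0.3065, -0.2502, -0.2717, -0.3279, 0.4812, -0.8130]
q̇ = J⁺·V = [0.3530, 0.7550, 0.2360, -0.4640, 0.9690]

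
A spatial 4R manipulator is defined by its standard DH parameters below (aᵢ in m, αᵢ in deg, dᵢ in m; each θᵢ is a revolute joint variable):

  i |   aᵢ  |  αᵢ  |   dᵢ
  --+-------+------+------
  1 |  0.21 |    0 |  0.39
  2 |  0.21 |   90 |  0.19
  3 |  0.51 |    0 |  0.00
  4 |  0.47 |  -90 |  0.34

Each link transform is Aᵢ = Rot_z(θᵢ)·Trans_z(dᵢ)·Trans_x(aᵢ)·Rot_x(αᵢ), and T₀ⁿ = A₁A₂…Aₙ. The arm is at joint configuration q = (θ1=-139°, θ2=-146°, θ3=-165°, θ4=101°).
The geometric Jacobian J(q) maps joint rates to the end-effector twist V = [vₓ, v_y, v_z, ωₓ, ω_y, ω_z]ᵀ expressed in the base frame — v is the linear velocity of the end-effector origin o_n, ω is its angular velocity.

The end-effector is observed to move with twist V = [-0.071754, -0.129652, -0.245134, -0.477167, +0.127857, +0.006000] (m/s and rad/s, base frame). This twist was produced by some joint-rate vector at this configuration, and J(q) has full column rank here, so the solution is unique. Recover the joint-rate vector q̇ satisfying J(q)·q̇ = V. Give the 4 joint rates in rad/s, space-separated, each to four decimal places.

-0.2080 0.2140 0.2910 -0.7850

o_n = [0.1501, -0.2997, 0.0256]
J₁: ẑ×o_n = [0.2997, 0.1501, -0.0000], ω = ẑ
J2: z=[0.0000, 0.0000, 1.0000] o=[-0.1585, -0.1378, 0.3900] → [0.1620, 0.3086, -0.0000, 0.0000, 0.0000, 1.0000]
J3: z=[0.9659, -0.2588, 0.0000] o=[-0.1041, 0.0651, 0.5800] → [0.1435, 0.5355, -0.2866, 0.9659, -0.2588, 0.0000]
J4: z=[0.9659, -0.2588, 0.0000] o=[-0.2316, -0.4108, 0.4480] → [0.1093, 0.4080, 0.2060, 0.9659, -0.2588, 0.0000]
q̇ = J⁺·V = [-0.2080, 0.2140, 0.2910, -0.7850]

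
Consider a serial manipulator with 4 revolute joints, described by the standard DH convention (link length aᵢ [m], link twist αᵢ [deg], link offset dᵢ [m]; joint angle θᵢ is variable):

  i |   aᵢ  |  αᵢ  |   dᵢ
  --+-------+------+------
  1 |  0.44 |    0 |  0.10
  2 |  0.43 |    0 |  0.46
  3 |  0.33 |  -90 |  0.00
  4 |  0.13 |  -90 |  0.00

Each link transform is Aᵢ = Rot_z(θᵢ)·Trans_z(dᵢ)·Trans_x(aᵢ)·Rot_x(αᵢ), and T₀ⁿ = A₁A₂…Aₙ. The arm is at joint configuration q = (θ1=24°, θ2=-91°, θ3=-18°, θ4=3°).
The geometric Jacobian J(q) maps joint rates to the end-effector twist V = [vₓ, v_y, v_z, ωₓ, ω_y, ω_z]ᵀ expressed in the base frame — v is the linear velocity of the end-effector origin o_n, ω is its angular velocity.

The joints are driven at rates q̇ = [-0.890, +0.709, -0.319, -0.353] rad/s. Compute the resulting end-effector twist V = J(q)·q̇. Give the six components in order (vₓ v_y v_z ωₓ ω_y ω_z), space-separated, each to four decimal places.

-0.1412 -0.4106 0.0458 -0.3517 -0.0308 -0.5000

o_n = [0.6101, -0.6749, 0.5532]
J₁: ẑ×o_n = [0.6749, 0.6101, -0.0000], ω = ẑ
J2: z=[0.0000, 0.0000, 1.0000] o=[0.4020, 0.1790, 0.1000] → [0.8539, 0.2081, -0.0000, 0.0000, 0.0000, 1.0000]
J3: z=[0.0000, 0.0000, 1.0000] o=[0.5700, -0.2169, 0.5600] → [0.4581, 0.0401, -0.0000, 0.0000, 0.0000, 1.0000]
J4: z=[0.9962, 0.0872, 0.0000] o=[0.5987, -0.5456, 0.5600] → [-0.0006, 0.0068, -0.1298, 0.9962, 0.0872, 0.0000]
V = J·q̇ = [-0.1412, -0.4106, 0.0458, -0.3517, -0.0308, -0.5000]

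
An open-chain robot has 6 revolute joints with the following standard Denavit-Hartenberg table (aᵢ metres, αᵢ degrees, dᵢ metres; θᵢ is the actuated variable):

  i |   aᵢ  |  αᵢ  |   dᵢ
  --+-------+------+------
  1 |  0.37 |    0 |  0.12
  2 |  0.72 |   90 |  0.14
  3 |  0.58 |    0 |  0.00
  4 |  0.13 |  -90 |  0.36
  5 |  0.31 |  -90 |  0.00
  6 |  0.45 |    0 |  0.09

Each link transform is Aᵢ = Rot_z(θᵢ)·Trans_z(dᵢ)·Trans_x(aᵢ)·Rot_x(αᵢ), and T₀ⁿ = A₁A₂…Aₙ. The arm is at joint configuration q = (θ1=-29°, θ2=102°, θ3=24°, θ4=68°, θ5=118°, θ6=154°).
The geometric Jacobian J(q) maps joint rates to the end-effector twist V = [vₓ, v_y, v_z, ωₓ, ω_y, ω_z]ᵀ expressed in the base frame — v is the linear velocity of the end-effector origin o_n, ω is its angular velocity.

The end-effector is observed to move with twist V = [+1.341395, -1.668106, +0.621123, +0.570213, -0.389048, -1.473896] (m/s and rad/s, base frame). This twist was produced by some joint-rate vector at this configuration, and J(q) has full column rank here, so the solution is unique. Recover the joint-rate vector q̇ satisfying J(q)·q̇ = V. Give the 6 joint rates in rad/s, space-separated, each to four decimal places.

-0.6430 -0.5790 0.8870 -0.3580 0.2140 0.2770

o_n = [1.2101, 1.0592, 0.5976]
J₁: ẑ×o_n = [-1.0592, 1.2101, 0.0000], ω = ẑ
J2: z=[0.0000, 0.0000, 1.0000] o=[0.3236, -0.1794, 0.1200] → [-1.2386, 0.8865, 0.0000, 0.0000, 0.0000, 1.0000]
J3: z=[0.9563, -0.2924, 0.0000] o=[0.5341, 0.5092, 0.2600] → [-0.0987, -0.3229, 0.7237, 0.9563, -0.2924, 0.0000]
J4: z=[0.9563, -0.2924, 0.0000] o=[0.6890, 1.0159, 0.4959] → [-0.0297, -0.0973, 0.1938, 0.9563, -0.2924, 0.0000]
J5: z=[-0.2922, -0.9557, -0.0349] o=[1.0320, 0.9063, 0.6258] → [0.0323, -0.0145, 0.1256, -0.2922, -0.9557, -0.0349]
J6: z=[0.4580, -0.1078, -0.8824] o=[0.7717, 0.9912, 0.4804] → [0.0474, -0.4406, 0.0784, 0.4580, -0.1078, -0.8824]
q̇ = J⁺·V = [-0.6430, -0.5790, 0.8870, -0.3580, 0.2140, 0.2770]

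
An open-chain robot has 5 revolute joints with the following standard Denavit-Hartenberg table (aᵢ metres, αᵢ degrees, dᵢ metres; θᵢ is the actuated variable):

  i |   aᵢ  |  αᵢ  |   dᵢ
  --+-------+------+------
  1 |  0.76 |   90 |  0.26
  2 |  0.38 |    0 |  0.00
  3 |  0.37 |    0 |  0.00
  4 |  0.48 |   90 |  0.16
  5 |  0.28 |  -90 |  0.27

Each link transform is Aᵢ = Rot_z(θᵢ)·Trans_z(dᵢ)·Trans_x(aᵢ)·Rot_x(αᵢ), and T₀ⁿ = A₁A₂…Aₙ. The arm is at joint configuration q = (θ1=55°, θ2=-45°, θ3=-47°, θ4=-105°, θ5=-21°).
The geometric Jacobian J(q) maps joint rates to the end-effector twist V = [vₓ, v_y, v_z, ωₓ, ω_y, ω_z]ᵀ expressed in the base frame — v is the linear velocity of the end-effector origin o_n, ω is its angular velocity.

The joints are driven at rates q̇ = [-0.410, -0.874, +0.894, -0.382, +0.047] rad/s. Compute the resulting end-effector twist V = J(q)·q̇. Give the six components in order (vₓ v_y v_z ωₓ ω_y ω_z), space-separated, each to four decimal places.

0.0912 -0.1670 -0.0056 -0.2887 0.2189 -0.3651

o_n = [0.2701, 0.2817, 0.0965]
J₁: ẑ×o_n = [-0.2817, 0.2701, 0.0000], ω = ẑ
J2: z=[0.8192, -0.5736, 0.0000] o=[0.4359, 0.6226, 0.2600] → [0.0938, 0.1339, -0.3743, 0.8192, -0.5736, 0.0000]
J3: z=[0.8192, -0.5736, 0.0000] o=[0.5900, 0.8427, -0.0087] → [-0.0603, -0.0862, -0.6430, 0.8192, -0.5736, 0.0000]
J4: z=[0.8192, -0.5736, 0.0000] o=[0.5826, 0.8321, -0.3785] → [-0.2724, -0.3891, -0.6301, 0.8192, -0.5736, 0.0000]
J5: z=[0.1677, 0.2395, 0.9563] o=[0.4504, 0.3643, -0.2381] → [0.1591, -0.2285, 0.0293, 0.1677, 0.2395, 0.9563]
V = J·q̇ = [0.0912, -0.1670, -0.0056, -0.2887, 0.2189, -0.3651]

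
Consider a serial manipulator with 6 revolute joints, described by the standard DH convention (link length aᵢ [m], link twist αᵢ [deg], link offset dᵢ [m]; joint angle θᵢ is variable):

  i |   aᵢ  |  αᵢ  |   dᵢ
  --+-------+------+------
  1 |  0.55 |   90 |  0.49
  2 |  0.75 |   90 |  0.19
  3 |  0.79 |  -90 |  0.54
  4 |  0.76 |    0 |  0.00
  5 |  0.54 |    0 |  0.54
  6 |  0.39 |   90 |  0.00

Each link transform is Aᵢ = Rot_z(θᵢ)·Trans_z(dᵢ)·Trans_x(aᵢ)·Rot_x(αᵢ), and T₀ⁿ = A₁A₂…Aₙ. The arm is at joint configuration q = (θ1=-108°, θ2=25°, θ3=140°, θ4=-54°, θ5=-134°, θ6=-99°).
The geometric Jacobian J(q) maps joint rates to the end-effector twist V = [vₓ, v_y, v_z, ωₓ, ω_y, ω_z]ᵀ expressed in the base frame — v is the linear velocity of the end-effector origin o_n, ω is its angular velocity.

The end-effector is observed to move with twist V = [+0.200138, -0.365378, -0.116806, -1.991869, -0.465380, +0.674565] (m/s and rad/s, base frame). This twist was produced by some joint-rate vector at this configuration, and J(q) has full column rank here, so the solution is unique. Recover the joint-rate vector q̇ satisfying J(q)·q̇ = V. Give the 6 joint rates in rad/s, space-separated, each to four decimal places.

0.4250 0.4820 0.2210 -0.6240 -0.1280 -0.9040

o_n = [-0.4862, -0.5227, -0.2444]
J₁: ẑ×o_n = [0.5227, -0.4862, 0.0000], ω = ẑ
J2: z=[-0.9511, 0.3090, 0.0000] o=[-0.1700, -0.5231, 0.4900] → [-0.2270, -0.6985, 0.0973, -0.9511, 0.3090, 0.0000]
J3: z=[-0.1306, -0.4019, -0.9063] o=[-0.5607, -1.1108, 0.8070] → [0.9557, -0.2049, -0.0468, -0.1306, -0.4019, -0.9063]
J4: z=[0.9086, 0.3173, -0.2717] o=[-0.9447, -0.6493, 0.0618] → [-0.0628, 0.1537, -0.0304, 0.9086, 0.3173, -0.2717]
J5: z=[0.9086, 0.3173, -0.2717] o=[-1.2022, -0.5128, -0.6401] → [0.1229, -0.5540, -0.2362, 0.9086, 0.3173, -0.2717]
J6: z=[0.9086, 0.3173, -0.2717] o=[-0.4896, -0.7705, -0.5455] → [0.1629, -0.2745, 0.2241, 0.9086, 0.3173, -0.2717]
q̇ = J⁺·V = [0.4250, 0.4820, 0.2210, -0.6240, -0.1280, -0.9040]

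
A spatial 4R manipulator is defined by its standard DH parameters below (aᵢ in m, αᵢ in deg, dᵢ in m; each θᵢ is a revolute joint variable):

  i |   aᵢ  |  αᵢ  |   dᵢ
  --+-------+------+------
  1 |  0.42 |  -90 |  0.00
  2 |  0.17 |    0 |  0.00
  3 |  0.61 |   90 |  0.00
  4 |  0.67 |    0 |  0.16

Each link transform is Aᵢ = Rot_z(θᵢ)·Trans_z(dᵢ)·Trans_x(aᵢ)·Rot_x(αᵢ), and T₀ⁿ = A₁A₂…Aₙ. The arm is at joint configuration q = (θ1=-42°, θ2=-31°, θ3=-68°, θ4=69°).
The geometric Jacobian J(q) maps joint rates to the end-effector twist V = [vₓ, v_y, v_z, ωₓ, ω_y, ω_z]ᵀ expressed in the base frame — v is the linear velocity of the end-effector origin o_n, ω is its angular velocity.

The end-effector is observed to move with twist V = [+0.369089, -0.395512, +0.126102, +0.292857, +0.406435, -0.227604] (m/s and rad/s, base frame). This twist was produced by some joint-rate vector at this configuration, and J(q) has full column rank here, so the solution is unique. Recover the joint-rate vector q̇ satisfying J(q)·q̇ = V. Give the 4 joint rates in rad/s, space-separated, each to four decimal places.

-0.2190 -0.1040 0.6020 0.0550

o_n = [0.6227, 0.2810, 0.9022]
J₁: ẑ×o_n = [-0.2810, 0.6227, 0.0000], ω = ẑ
J2: z=[0.6691, 0.7431, 0.0000] o=[0.3121, -0.2810, 0.0000] → [0.6704, -0.6037, 0.1453, 0.6691, 0.7431, 0.0000]
J3: z=[0.6691, 0.7431, 0.0000] o=[0.4204, -0.3785, 0.0876] → [0.6054, -0.5451, 0.2910, 0.6691, 0.7431, 0.0000]
J4: z=[-0.7340, 0.6609, -0.1564] o=[0.3495, -0.3147, 0.6900] → [0.2334, 0.1130, -0.6178, -0.7340, 0.6609, -0.1564]
q̇ = J⁺·V = [-0.2190, -0.1040, 0.6020, 0.0550]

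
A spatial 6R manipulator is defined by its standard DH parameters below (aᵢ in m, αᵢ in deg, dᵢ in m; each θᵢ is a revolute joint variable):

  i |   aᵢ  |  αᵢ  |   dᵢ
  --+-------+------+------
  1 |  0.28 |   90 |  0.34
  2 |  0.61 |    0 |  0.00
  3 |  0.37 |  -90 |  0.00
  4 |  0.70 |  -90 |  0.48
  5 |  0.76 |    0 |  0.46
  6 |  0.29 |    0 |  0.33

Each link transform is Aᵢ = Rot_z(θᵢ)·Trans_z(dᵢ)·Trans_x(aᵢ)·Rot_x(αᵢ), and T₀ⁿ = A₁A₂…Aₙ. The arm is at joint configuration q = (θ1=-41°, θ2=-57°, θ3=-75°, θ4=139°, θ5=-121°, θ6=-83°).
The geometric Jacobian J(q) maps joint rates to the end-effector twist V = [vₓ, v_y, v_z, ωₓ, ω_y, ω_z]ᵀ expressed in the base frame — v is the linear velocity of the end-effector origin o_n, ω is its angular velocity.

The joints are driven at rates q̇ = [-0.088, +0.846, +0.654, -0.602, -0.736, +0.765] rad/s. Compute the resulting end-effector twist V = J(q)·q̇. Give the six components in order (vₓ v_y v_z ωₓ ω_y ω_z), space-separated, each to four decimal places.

0.6595 -0.7267 1.7634 -1.3265 -0.8634 0.3290

o_n = [0.7496, -1.4037, -0.7151]
J₁: ẑ×o_n = [1.4037, 0.7496, -0.0000], ω = ẑ
J2: z=[-0.6561, -0.7547, 0.0000] o=[0.2113, -0.1837, 0.3400] → [0.7963, -0.6922, 1.2067, -0.6561, -0.7547, 0.0000]
J3: z=[-0.6561, -0.7547, 0.0000] o=[0.4621, -0.4017, -0.1716] → [0.4102, -0.3566, 0.8744, -0.6561, -0.7547, 0.0000]
J4: z=[0.5609, -0.4875, -0.6691] o=[0.2752, -0.2392, -0.4466] → [-0.6483, -0.1668, -0.4218, 0.5609, -0.4875, -0.6691]
J5: z=[-0.1638, -0.8576, 0.4875] o=[1.1125, -0.3586, -0.3751] → [0.8011, -0.2326, -0.1400, -0.1638, -0.8576, 0.4875]
J6: z=[-0.1638, -0.8576, 0.4875] o=[1.0848, -1.1348, -0.8063] → [0.0529, -0.1485, -0.2434, -0.1638, -0.8576, 0.4875]
V = J·q̇ = [0.6595, -0.7267, 1.7634, -1.3265, -0.8634, 0.3290]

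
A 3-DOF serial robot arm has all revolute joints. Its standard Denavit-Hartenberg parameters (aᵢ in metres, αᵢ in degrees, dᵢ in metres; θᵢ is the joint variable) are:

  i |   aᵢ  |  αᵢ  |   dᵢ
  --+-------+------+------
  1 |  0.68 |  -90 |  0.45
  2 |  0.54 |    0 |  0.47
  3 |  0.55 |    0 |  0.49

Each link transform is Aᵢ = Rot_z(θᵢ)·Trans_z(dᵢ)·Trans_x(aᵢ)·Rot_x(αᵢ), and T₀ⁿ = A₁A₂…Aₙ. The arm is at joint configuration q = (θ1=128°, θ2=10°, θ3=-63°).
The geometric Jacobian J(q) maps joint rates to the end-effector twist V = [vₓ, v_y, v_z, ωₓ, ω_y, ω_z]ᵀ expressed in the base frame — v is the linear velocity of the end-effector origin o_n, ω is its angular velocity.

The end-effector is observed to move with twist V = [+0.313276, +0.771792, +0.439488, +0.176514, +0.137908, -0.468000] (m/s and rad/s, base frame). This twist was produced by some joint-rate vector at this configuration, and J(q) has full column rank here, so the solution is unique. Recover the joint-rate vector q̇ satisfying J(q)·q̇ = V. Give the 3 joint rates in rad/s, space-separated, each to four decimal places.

-0.4680 -0.6870 0.4630

o_n = [-1.7063, 0.6247, 0.7955]
J₁: ẑ×o_n = [-0.6247, -1.7063, 0.0000], ω = ẑ
J2: z=[-0.7880, -0.6157, 0.0000] o=[-0.4186, 0.5358, 0.4500] → [-0.2127, 0.2722, -0.8628, -0.7880, -0.6157, 0.0000]
J3: z=[-0.7880, -0.6157, 0.0000] o=[-1.1164, 0.6655, 0.3562] → [-0.2704, 0.3461, -0.3310, -0.7880, -0.6157, 0.0000]
q̇ = J⁺·V = [-0.4680, -0.6870, 0.4630]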